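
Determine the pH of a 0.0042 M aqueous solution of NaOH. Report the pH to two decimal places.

pH = 11.62

NaOH is a strong base; [OH-] = 0.0042 M.
pOH = -log(0.0042) = 2.38
pH = 14.00 - 2.38 = 11.62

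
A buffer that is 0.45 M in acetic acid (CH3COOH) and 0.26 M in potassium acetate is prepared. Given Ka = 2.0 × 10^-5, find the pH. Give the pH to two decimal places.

pH = 4.46

pKa = −log(2.0 × 10^-5) = 4.699
Using pH = pKa + log([base]/[acid]) with [base]/[acid] = 0.26/0.45:
pH = 4.699 + (-0.238) = 4.46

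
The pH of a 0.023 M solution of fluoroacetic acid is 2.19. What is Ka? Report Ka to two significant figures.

Ka = 2.5 × 10^-3

[H+] = 10^(-2.19) = 6.46 × 10^-3 M
At equilibrium [HA] = 0.023 − 6.46 × 10^-3 = 1.65 × 10^-2 M
Ka = [H+][A-]/[HA] = (6.46 × 10^-3)² / 1.65 × 10^-2 = 2.5 × 10^-3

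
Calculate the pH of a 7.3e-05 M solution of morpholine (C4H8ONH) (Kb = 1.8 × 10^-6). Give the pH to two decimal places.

C4H8ONH + H2O ⇌ C4H8ONH2+ + OH-
From the ICE table, Kb = [OH-]²/(7.3e-05 − [OH-]) = 1.8 × 10^-6.
The 5% rule fails; solving [OH-]² + Kb·[OH-] − Kb·C₀ = 0 exactly:
[OH-] = [−1.8e-06 + √(1.8e-06² + 5.26e-10)]/2 = 1.06 × 10^-5 M
pOH = −log(1.06 × 10^-5) = 4.97; pH = 14.00 − 4.97 = 9.03

pH = 9.03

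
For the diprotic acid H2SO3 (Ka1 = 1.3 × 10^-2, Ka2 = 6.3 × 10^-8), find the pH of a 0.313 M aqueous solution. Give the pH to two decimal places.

pH = 1.24

Since Ka1 ≫ Ka2, the first ionization dominates [H+].
Ka1 = x²/(0.313 − x) = 1.3 × 10^-2
Solving the quadratic: x = (−Ka1 + √(Ka1² + 4·Ka1·C₀))/2 = 5.76 × 10^-2 M
pH = −log(5.76 × 10^-2) = 1.24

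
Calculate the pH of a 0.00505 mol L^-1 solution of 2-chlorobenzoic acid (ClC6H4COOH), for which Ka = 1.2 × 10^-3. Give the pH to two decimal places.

ClC6H4COOH ⇌ ClC6H4COO- + H+
Let x = [H+] at equilibrium. Ka = x²/(0.00505 − x).
x is not negligible relative to C₀; solve x² + 0.0012·x − 6.06e-06 = 0.
x = [−0.0012 + √(0.0012² + 2.42e-05)]/2 = 1.93 × 10^-3 M
pH = −log(1.93 × 10^-3) = 2.71

pH = 2.71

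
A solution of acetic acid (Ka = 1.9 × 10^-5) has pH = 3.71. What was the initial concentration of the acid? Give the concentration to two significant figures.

C₀ = 2.2 × 10^-3 M

[H+] = 10^(-3.71) = 1.95 × 10^-4 M = x
Ka = x²/(C₀ − x) ⇒ C₀ = x + x²/Ka
C₀ = 1.95 × 10^-4 + (1.95 × 10^-4)²/(1.9 × 10^-5) = 2.20 × 10^-3 M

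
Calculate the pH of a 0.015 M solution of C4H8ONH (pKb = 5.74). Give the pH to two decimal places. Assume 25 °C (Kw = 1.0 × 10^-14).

pH = 10.22

C4H8ONH + H2O ⇌ C4H8ONH2+ + OH-
Kb = 10^(−5.74) = 1.82 × 10^-6
Kb = [OH-]²/(0.015 − [OH-]) = 1.82 × 10^-6
Assume [OH-] ≪ 0.015: [OH-] ≈ √(1.82 × 10^-6 × 0.015) = 1.65 × 10^-4 M
Check: 1.1% ionized — well under 5%, approximation valid.
pOH = −log(1.65 × 10^-4) = 3.78; pH = 14.00 − 3.78 = 10.22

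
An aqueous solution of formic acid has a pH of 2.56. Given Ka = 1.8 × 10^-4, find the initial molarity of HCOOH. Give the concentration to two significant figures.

[H+] = 10^(-2.56) = 2.75 × 10^-3 M = x
Ka = x²/(C₀ − x) ⇒ C₀ = x + x²/Ka
C₀ = 2.75 × 10^-3 + (2.75 × 10^-3)²/(1.8 × 10^-4) = 4.48 × 10^-2 M

C₀ = 4.5 × 10^-2 M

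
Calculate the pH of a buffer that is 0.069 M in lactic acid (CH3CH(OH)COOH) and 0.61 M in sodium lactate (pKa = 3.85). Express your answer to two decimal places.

Using pH = pKa + log([base]/[acid]) with [base]/[acid] = 0.61/0.069:
pH = 3.85 + (+0.946) = 4.80

pH = 4.80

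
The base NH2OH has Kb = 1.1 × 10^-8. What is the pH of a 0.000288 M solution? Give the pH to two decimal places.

pH = 8.25

NH2OH + H2O ⇌ NH3OH+ + OH-
Kb = [OH-]²/(0.000288 − [OH-]) = 1.1 × 10^-8
Assume [OH-] ≪ 0.000288: [OH-] ≈ √(1.1 × 10^-8 × 0.000288) = 1.78 × 10^-6 M
Check: 0.62% ionized — well under 5%, approximation valid.
pOH = 5.75, so pH = 14.00 − pOH = 8.25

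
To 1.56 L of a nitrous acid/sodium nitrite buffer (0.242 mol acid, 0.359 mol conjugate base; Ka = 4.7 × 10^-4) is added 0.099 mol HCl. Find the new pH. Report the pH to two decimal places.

After neutralization: n(HNO2) = 0.341 mol, n(NO2-) = 0.26 mol.
pKa = −log(4.7 × 10^-4) = 3.328
pH = pKa + log([A⁻]/[HA]) = 3.328 + log(0.26/0.341) = 3.328 -0.118

pH = 3.21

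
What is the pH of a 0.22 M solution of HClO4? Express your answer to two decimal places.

pH = 0.66

HClO4 is a strong acid and dissociates completely, so [H+] = 0.22 M.
pH = -log(0.22) = 0.66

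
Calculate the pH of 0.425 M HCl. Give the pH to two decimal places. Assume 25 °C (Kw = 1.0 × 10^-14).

pH = 0.37

HCl is a strong acid and dissociates completely, so [H+] = 0.425 M.
pH = -log(0.425) = 0.37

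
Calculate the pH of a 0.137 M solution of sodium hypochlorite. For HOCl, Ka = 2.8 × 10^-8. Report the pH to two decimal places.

OCl- is the conjugate base of the weak acid HOCl.
Kb = Kw/Ka = 1.0×10^-14 / 2.8 × 10^-8 = 3.57 × 10^-7
From the ICE table, Kb = x²/(0.137 − x) = 3.57 × 10^-7.
Since Kb ≪ C₀, x ≈ √(Kb·C₀) = 2.21 × 10^-4 M.
(x/C₀ = 0.16% < 5%, so the approximation holds.)
pOH = −log(2.21 × 10^-4) = 3.66; pH = 14.00 − 3.66 = 10.34

pH = 10.34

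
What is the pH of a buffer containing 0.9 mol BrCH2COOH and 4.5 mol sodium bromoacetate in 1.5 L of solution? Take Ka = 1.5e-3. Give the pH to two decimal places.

pH = 3.52

pKa = −log(1.5 × 10^-3) = 2.824
Using pH = pKa + log([base]/[acid]) with [base]/[acid] = 4.5/0.9:
pH = 2.824 + (+0.699) = 3.52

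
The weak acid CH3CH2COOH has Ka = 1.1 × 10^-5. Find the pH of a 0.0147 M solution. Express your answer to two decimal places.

CH3CH2COOH ⇌ CH3CH2COO- + H+
Let x = [H+] at equilibrium. Ka = x²/(0.0147 − x).
Assume x ≪ 0.0147: x ≈ √(1.1 × 10^-5 × 0.0147) = 4.02 × 10^-4 M
Check: 2.7% ionized — well under 5%, approximation valid.
pH = −log(4.02 × 10^-4) = 3.40

pH = 3.40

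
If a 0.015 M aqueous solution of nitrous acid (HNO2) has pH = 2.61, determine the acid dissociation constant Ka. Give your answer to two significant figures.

Ka = 4.8 × 10^-4

[H+] = 10^(-2.61) = 2.45 × 10^-3 M
At equilibrium [HA] = 0.015 − 2.45 × 10^-3 = 1.25 × 10^-2 M
Ka = [H+][A-]/[HA] = (2.45 × 10^-3)² / 1.25 × 10^-2 = 4.8 × 10^-4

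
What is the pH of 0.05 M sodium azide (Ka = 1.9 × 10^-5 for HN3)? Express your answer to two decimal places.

pH = 8.71

N3- is the conjugate base of the weak acid HN3.
Kb = Kw/Ka = 1.0×10^-14 / 1.9 × 10^-5 = 5.26 × 10^-10
From the ICE table, Kb = [OH-]²/(0.05 − [OH-]) = 5.26 × 10^-10.
Assume [OH-] ≪ 0.05: [OH-] ≈ √(5.26 × 10^-10 × 0.05) = 5.13 × 10^-6 M
pOH = 5.29, so pH = 14.00 − pOH = 8.71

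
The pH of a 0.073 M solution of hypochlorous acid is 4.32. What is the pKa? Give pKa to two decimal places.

[H+] = 10^(-4.32) = 4.79 × 10^-5 M
At equilibrium [HA] = 0.073 − 4.79 × 10^-5 = 7.30 × 10^-2 M
Ka = [H+][A-]/[HA] = (4.79 × 10^-5)² / 7.30 × 10^-2 = 3.14 × 10^-8
pKa = -log(3.14 × 10^-8) = 7.50

pKa = 7.50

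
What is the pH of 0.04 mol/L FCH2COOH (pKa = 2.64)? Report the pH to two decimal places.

pH = 2.07

FCH2COOH ⇌ FCH2COO- + H+
Ka = 10^(−2.64) = 2.29 × 10^-3
Ka = x²/(0.04 − x) = 2.29 × 10^-3
Here C₀/Ka ≈ 17.5, so the small-x approximation fails. Use the quadratic:
x = (−Ka + √(Ka² + 4·Ka·C₀))/2 = 8.49 × 10^-3 M
pH = −log(8.49 × 10^-3) = 2.07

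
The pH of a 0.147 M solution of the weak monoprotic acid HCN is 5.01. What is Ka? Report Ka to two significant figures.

Ka = 6.5 × 10^-10

[H+] = 10^(-5.01) = 9.77 × 10^-6 M
At equilibrium [HA] = 0.147 − 9.77 × 10^-6 = 1.47 × 10^-1 M
Ka = [H+][A-]/[HA] = (9.77 × 10^-6)² / 1.47 × 10^-1 = 6.5 × 10^-10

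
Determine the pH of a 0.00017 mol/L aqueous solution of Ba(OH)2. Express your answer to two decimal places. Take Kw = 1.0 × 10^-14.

Ba(OH)2 is a strong base (each formula unit releases 2 OH-); [OH-] = 0.00034 M.
pOH = -log(0.00034) = 3.47
pH = 14.00 - 3.47 = 10.53

pH = 10.53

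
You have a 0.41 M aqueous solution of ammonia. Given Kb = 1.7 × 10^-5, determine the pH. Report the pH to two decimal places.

NH3 + H2O ⇌ NH4+ + OH-
From the ICE table, Kb = [OH-]²/(0.41 − [OH-]) = 1.7 × 10^-5.
Since Kb ≪ C₀, [OH-] ≈ √(Kb·C₀) = 2.64 × 10^-3 M.
([OH-]/C₀ = 0.64% < 5%, so the approximation holds.)
pOH = 2.58, so pH = 14.00 − pOH = 11.42

pH = 11.42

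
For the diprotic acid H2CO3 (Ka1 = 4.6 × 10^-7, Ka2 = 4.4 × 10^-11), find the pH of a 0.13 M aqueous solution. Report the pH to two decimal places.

Ka1 ≫ Ka2, so treat the first dissociation as the only significant source of H+.
Ka1 = x²/(0.13 − x) = 4.6 × 10^-7
x ≈ √(4.6 × 10^-7 × 0.13) = 2.45 × 10^-4 M
pH = −log(2.45 × 10^-4) = 3.61

pH = 3.61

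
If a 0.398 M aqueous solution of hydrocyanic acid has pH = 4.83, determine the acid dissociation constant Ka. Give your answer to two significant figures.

[H+] = 10^(-4.83) = 1.48 × 10^-5 M
At equilibrium [HA] = 0.398 − 1.48 × 10^-5 = 3.98 × 10^-1 M
Ka = [H+][A-]/[HA] = (1.48 × 10^-5)² / 3.98 × 10^-1 = 5.5 × 10^-10

Ka = 5.5 × 10^-10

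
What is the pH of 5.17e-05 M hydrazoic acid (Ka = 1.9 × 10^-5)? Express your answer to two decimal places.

pH = 4.63

HN3 ⇌ N3- + H+
Ka = x²/(5.17e-05 − x) = 1.9 × 10^-5
Here C₀/Ka ≈ 2.72, so the small-x approximation fails. Use the quadratic:
x = [−1.9e-05 + √(1.9e-05² + 3.93e-09)]/2 = 2.32 × 10^-5 M
pH = −log[H+] = −log(2.32 × 10^-5) = 4.63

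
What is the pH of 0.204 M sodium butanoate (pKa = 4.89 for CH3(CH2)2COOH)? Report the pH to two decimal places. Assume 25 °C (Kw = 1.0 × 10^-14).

pH = 9.10

CH3(CH2)2COO- is the conjugate base of the weak acid CH3(CH2)2COOH.
Ka = 10^(−4.89) = 1.29 × 10^-5
Kb = Kw/Ka = 1.0×10^-14 / 1.29 × 10^-5 = 7.75 × 10^-10
Kb = x²/(0.204 − x) = 7.75 × 10^-10
Since Kb ≪ C₀, x ≈ √(Kb·C₀) = 1.26 × 10^-5 M.
Check: 0.0062% ionized — well under 5%, approximation valid.
pOH = 4.90, so pH = 14.00 − pOH = 9.10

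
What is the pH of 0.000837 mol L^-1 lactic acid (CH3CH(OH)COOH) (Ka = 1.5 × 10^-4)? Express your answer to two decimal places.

pH = 3.54

CH3CH(OH)COOH ⇌ CH3CH(OH)COO- + H+
From the ICE table, Ka = x²/(0.000837 − x) = 1.5 × 10^-4.
The 5% rule fails; solving x² + Ka·x − Ka·C₀ = 0 exactly:
x = (−Ka + √(Ka² + 4·Ka·C₀))/2 = 2.87 × 10^-4 M
pH = −log[H+] = −log(2.87 × 10^-4) = 3.54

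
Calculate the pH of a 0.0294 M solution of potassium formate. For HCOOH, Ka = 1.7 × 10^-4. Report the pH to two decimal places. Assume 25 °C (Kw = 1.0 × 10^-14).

pH = 8.12

HCOO- is the conjugate base of the weak acid HCOOH.
Kb = Kw/Ka = 1.0×10^-14 / 1.7 × 10^-4 = 5.88 × 10^-11
Kb = x²/(0.0294 − x) = 5.88 × 10^-11
Assume x ≪ 0.0294: x ≈ √(5.88 × 10^-11 × 0.0294) = 1.31 × 10^-6 M
pOH = 5.88, so pH = 14.00 − pOH = 8.12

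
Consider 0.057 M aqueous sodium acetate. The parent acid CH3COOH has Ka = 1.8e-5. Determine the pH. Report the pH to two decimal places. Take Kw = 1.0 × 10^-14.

CH3COO- is the conjugate base of the weak acid CH3COOH.
Kb = Kw/Ka = 1.0×10^-14 / 1.8 × 10^-5 = 5.56 × 10^-10
From the ICE table, Kb = [OH-]²/(0.057 − [OH-]) = 5.56 × 10^-10.
Since Kb ≪ C₀, [OH-] ≈ √(Kb·C₀) = 5.63 × 10^-6 M.
([OH-]/C₀ = 0.0099% < 5%, so the approximation holds.)
pOH = 5.25, so pH = 14.00 − pOH = 8.75

pH = 8.75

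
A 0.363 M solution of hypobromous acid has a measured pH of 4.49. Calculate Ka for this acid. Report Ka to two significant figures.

Ka = 2.9 × 10^-9

[H+] = 10^(-4.49) = 3.24 × 10^-5 M
At equilibrium [HA] = 0.363 − 3.24 × 10^-5 = 3.63 × 10^-1 M
Ka = [H+][A-]/[HA] = (3.24 × 10^-5)² / 3.63 × 10^-1 = 2.9 × 10^-9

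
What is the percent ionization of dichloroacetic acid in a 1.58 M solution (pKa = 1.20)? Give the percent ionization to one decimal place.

18.1%

Cl2CHCOOH ⇌ Cl2CHCOO- + H+; let x = [H+] at equilibrium.
Ka = 10^(−1.20) = 6.31 × 10^-2
Solve x² + 0.0631x − 0.0997 = 0 → x = 2.86 × 10^-1 M
% ionization = x/C₀ × 100% = 2.86 × 10^-1/1.58 × 100% = 18.1%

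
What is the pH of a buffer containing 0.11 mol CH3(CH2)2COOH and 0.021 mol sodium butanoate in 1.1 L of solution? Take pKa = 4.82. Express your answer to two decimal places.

pH = 4.10

Using pH = pKa + log([base]/[acid]) with [base]/[acid] = 0.021/0.11:
pH = 4.82 + (-0.719) = 4.10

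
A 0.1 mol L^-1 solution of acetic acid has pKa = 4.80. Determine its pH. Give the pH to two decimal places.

CH3COOH ⇌ CH3COO- + H+
Ka = 10^(−4.80) = 1.58 × 10^-5
From the ICE table, Ka = [H+]²/(0.1 − [H+]) = 1.58 × 10^-5.
Neglecting [H+] in the denominator: [H+] = √(1.58 × 10^-5 × 0.1) = 1.26 × 10^-3 M
([H+]/C₀ = 1.3% < 5%, so the approximation holds.)
pH = −log[H+] = −log(1.26 × 10^-3) = 2.90

pH = 2.90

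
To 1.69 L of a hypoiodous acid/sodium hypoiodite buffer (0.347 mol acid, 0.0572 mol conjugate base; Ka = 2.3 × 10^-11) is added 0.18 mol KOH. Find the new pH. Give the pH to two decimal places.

After neutralization: n(HOI) = 0.167 mol, n(OI-) = 0.237 mol.
pKa = −log(2.3 × 10^-11) = 10.638
pH = pKa + log([A⁻]/[HA]) = 10.638 + log(0.237/0.167) = 10.638 +0.152

pH = 10.79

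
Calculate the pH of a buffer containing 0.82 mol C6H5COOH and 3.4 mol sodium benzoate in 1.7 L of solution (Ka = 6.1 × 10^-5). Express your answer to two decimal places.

pKa = −log(6.1 × 10^-5) = 4.215
Henderson–Hasselbalch: pH = pKa + log([C6H5COO-]/[C6H5COOH]) = 4.215 + log(3.4/0.82)
pH = 4.215 + (+0.618) = 4.83

pH = 4.83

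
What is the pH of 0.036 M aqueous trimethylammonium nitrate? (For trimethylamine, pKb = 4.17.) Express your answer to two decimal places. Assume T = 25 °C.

pH = 5.64

(CH3)3NH+ is the conjugate acid of the weak base (CH3)3N.
Kb = 10^(−4.17) = 6.76 × 10^-5
Ka = Kw/Kb = 1.0×10^-14 / 6.76 × 10^-5 = 1.48 × 10^-10
Ka = [H+]²/(0.036 − [H+]) = 1.48 × 10^-10
Since Ka ≪ C₀, [H+] ≈ √(Ka·C₀) = 2.31 × 10^-6 M.
pH = −log(2.31 × 10^-6) = 5.64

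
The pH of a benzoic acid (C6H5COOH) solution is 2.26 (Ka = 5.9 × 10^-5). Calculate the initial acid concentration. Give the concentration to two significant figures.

[H+] = 10^(-2.26) = 5.50 × 10^-3 M = x
Ka = x²/(C₀ − x) ⇒ C₀ = x + x²/Ka
C₀ = 5.50 × 10^-3 + (5.50 × 10^-3)²/(5.9 × 10^-5) = 5.18 × 10^-1 M

C₀ = 5.2 × 10^-1 M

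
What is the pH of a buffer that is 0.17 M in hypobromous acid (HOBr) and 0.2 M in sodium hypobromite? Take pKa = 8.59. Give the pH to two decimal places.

pH = 8.66

Henderson–Hasselbalch: pH = pKa + log([OBr-]/[HOBr]) = 8.59 + log(0.2/0.17)
pH = 8.59 + (+0.071) = 8.66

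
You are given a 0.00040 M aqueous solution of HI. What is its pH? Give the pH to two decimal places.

HI is a strong acid and dissociates completely, so [H+] = 0.00040 M.
pH = -log(0.0004) = 3.40

pH = 3.40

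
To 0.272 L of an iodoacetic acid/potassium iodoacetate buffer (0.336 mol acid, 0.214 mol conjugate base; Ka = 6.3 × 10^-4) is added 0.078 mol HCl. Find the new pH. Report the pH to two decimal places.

pH = 2.72

After neutralization: n(ICH2COOH) = 0.414 mol, n(ICH2COO-) = 0.136 mol.
pKa = −log(6.3 × 10^-4) = 3.201
Henderson–Hasselbalch with mole ratio 0.136/0.414: pH = 3.201 + (-0.483)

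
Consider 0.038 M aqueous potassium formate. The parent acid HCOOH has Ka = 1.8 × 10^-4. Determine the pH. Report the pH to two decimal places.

pH = 8.16

HCOO- is the conjugate base of the weak acid HCOOH.
Kb = Kw/Ka = 1.0×10^-14 / 1.8 × 10^-4 = 5.56 × 10^-11
Kb = [OH-]²/(0.038 − [OH-]) = 5.56 × 10^-11
Neglecting [OH-] in the denominator: [OH-] = √(5.56 × 10^-11 × 0.038) = 1.45 × 10^-6 M
Check: 0.0038% ionized — well under 5%, approximation valid.
pOH = 5.84, so pH = 14.00 − pOH = 8.16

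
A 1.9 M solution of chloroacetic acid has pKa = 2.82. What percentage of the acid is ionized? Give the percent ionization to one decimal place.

ClCH2COOH ⇌ ClCH2COO- + H+; let x = [H+] at equilibrium.
Ka = 10^(−2.82) = 1.51 × 10^-3
x ≈ √(Ka·C₀) = √(1.51 × 10^-3 × 1.9) = 5.36 × 10^-2 M
% ionization = x/C₀ × 100% = 5.36 × 10^-2/1.9 × 100% = 2.8%

2.8%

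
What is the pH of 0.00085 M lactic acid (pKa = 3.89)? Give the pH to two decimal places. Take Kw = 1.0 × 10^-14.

pH = 3.56

CH3CH(OH)COOH ⇌ CH3CH(OH)COO- + H+
Ka = 10^(−3.89) = 1.29 × 10^-4
From the ICE table, Ka = [H+]²/(0.00085 − [H+]) = 1.29 × 10^-4.
The 5% rule fails; solving [H+]² + Ka·[H+] − Ka·C₀ = 0 exactly:
[H+] = [−0.000129 + √(0.000129² + 4.39e-07)]/2 = 2.73 × 10^-4 M
pH = −log(2.73 × 10^-4) = 3.56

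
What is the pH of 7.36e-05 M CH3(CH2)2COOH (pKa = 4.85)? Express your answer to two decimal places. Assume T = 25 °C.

pH = 4.59

CH3(CH2)2COOH ⇌ CH3(CH2)2COO- + H+
Ka = 10^(−4.85) = 1.41 × 10^-5
Ka = [H+]²/(7.36e-05 − [H+]) = 1.41 × 10^-5
Here C₀/Ka ≈ 5.22, so the small-[H+] approximation fails. Use the quadratic:
[H+] = (−Ka + √(Ka² + 4·Ka·C₀))/2 = 2.59 × 10^-5 M
pH = −log(2.59 × 10^-5) = 4.59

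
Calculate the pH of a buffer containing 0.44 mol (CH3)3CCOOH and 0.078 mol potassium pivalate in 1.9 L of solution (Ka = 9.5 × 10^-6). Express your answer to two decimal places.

pH = 4.27

pKa = −log(9.5 × 10^-6) = 5.022
Using pH = pKa + log([base]/[acid]) with [base]/[acid] = 0.078/0.44:
pH = 5.022 + (-0.751) = 4.27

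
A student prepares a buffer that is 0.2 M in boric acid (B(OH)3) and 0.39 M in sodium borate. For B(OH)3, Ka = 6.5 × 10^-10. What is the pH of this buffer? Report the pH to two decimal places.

pKa = −log(6.5 × 10^-10) = 9.187
Henderson–Hasselbalch: pH = pKa + log([B(OH)4-]/[B(OH)3]) = 9.187 + log(0.39/0.2)
pH = 9.187 + (+0.290) = 9.48

pH = 9.48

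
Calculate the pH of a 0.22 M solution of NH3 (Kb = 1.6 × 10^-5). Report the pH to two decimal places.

NH3 + H2O ⇌ NH4+ + OH-
Kb = [OH-]²/(0.22 − [OH-]) = 1.6 × 10^-5
Assume [OH-] ≪ 0.22: [OH-] ≈ √(1.6 × 10^-5 × 0.22) = 1.88 × 10^-3 M
([OH-]/C₀ = 0.85% < 5%, so the approximation holds.)
pOH = 2.73, so pH = 14.00 − pOH = 11.27

pH = 11.27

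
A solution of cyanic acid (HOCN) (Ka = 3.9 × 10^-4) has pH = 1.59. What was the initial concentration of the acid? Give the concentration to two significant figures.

C₀ = 1.7 M

[H+] = 10^(-1.59) = 2.57 × 10^-2 M = x
Ka = x²/(C₀ − x) ⇒ C₀ = x + x²/Ka
C₀ = 2.57 × 10^-2 + (2.57 × 10^-2)²/(3.9 × 10^-4) = 1.72 M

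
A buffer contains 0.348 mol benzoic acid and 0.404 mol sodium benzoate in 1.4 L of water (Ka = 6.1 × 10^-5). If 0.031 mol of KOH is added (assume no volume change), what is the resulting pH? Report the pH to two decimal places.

pH = 4.35

After neutralization: n(C6H5COOH) = 0.317 mol, n(C6H5COO-) = 0.435 mol.
pKa = −log(6.1 × 10^-5) = 4.215
Henderson–Hasselbalch with mole ratio 0.435/0.317: pH = 4.215 + (+0.137)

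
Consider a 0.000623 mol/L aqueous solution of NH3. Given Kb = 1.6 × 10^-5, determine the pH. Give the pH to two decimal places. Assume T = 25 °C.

NH3 + H2O ⇌ NH4+ + OH-
Let x = [OH-] at equilibrium. Kb = x²/(0.000623 − x).
The 5% rule fails; solving x² + Kb·x − Kb·C₀ = 0 exactly:
x = (−Kb + √(Kb² + 4·Kb·C₀))/2 = 9.22 × 10^-5 M
pOH = −log(9.22 × 10^-5) = 4.04; pH = 14.00 − 4.04 = 9.96

pH = 9.96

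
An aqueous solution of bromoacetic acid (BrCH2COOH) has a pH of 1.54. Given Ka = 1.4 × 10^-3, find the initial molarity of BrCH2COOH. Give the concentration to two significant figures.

C₀ = 6.2 × 10^-1 M

[H+] = 10^(-1.54) = 2.88 × 10^-2 M = x
Ka = x²/(C₀ − x) ⇒ C₀ = x + x²/Ka
C₀ = 2.88 × 10^-2 + (2.88 × 10^-2)²/(1.4 × 10^-3) = 6.21 × 10^-1 M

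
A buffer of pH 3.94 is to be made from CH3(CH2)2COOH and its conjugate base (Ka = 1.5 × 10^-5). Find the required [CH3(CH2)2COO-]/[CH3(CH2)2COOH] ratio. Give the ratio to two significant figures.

pKa = -log(1.5 × 10^-5) = 4.824
pH = pKa + log(r) ⇒ log(r) = 3.94 − 4.824 = -0.884
r = [CH3(CH2)2COO-]/[CH3(CH2)2COOH] = 10^(-0.884) = 0.131

ratio = 0.13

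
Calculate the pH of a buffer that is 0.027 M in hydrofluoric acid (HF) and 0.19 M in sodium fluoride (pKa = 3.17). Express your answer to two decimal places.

pH = 4.02

Henderson–Hasselbalch: pH = pKa + log([F-]/[HF]) = 3.17 + log(0.19/0.027)
pH = 3.17 + (+0.847) = 4.02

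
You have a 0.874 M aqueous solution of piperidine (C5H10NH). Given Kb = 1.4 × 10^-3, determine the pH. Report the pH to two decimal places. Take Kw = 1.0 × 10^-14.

pH = 12.54

C5H10NH + H2O ⇌ C5H10NH2+ + OH-
Let x = [OH-] at equilibrium. Kb = x²/(0.874 − x).
Neglecting x in the denominator: x = √(1.4 × 10^-3 × 0.874) = 3.50 × 10^-2 M
pOH = 1.46, so pH = 14.00 − pOH = 12.54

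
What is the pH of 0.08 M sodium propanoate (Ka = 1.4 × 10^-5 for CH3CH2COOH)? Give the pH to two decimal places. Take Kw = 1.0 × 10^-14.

CH3CH2COO- is the conjugate base of the weak acid CH3CH2COOH.
Kb = Kw/Ka = 1.0×10^-14 / 1.4 × 10^-5 = 7.14 × 10^-10
Kb = [OH-]²/(0.08 − [OH-]) = 7.14 × 10^-10
Neglecting [OH-] in the denominator: [OH-] = √(7.14 × 10^-10 × 0.08) = 7.56 × 10^-6 M
Check: 0.0094% ionized — well under 5%, approximation valid.
pOH = 5.12, so pH = 14.00 − pOH = 8.88

pH = 8.88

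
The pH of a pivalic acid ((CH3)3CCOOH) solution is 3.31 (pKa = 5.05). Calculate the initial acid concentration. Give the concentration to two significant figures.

[H+] = 10^(-3.31) = 4.90 × 10^-4 M = x
Ka = 10^(−5.05) = 8.91 × 10^-6
Ka = x²/(C₀ − x) ⇒ C₀ = x + x²/Ka
C₀ = 4.90 × 10^-4 + (4.90 × 10^-4)²/(8.91 × 10^-6) = 2.74 × 10^-2 M

C₀ = 2.7 × 10^-2 M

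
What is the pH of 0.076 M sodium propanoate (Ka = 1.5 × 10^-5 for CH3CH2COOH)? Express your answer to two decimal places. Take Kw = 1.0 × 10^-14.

CH3CH2COO- is the conjugate base of the weak acid CH3CH2COOH.
Kb = Kw/Ka = 1.0×10^-14 / 1.5 × 10^-5 = 6.67 × 10^-10
Kb = [OH-]²/(0.076 − [OH-]) = 6.67 × 10^-10
Since Kb ≪ C₀, [OH-] ≈ √(Kb·C₀) = 7.12 × 10^-6 M.
Check: 0.0094% ionized — well under 5%, approximation valid.
pOH = −log(7.12 × 10^-6) = 5.15; pH = 14.00 − 5.15 = 8.85

pH = 8.85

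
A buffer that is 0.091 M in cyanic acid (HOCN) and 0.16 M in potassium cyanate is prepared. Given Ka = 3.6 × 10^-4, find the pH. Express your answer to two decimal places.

pH = 3.69

pKa = −log(3.6 × 10^-4) = 3.444
Using pH = pKa + log([base]/[acid]) with [base]/[acid] = 0.16/0.091:
pH = 3.444 + (+0.245) = 3.69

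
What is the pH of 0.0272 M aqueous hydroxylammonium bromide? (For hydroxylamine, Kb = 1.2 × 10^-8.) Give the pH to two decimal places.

NH3OH+ is the conjugate acid of the weak base NH2OH.
Ka = Kw/Kb = 1.0×10^-14 / 1.2 × 10^-8 = 8.33 × 10^-7
Ka = [H+]²/(0.0272 − [H+]) = 8.33 × 10^-7
Since Ka ≪ C₀, [H+] ≈ √(Ka·C₀) = 1.51 × 10^-4 M.
Check: 0.55% ionized — well under 5%, approximation valid.
pH = −log[H+] = −log(1.51 × 10^-4) = 3.82

pH = 3.82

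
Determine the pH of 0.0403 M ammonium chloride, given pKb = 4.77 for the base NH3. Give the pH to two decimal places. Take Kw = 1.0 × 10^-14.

pH = 5.31

NH4+ is the conjugate acid of the weak base NH3.
Kb = 10^(−4.77) = 1.70 × 10^-5
Ka = Kw/Kb = 1.0×10^-14 / 1.70 × 10^-5 = 5.88 × 10^-10
From the ICE table, Ka = [H+]²/(0.0403 − [H+]) = 5.88 × 10^-10.
Assume [H+] ≪ 0.0403: [H+] ≈ √(5.88 × 10^-10 × 0.0403) = 4.87 × 10^-6 M
Check: 0.012% ionized — well under 5%, approximation valid.
pH = −log(4.87 × 10^-6) = 5.31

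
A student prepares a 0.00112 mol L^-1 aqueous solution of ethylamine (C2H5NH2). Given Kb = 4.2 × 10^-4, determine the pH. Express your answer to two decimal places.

pH = 10.71

C2H5NH2 + H2O ⇌ C2H5NH3+ + OH-
Let x = [OH-] at equilibrium. Kb = x²/(0.00112 − x).
x is not negligible relative to C₀; solve x² + 0.00042·x − 4.7e-07 = 0.
x = [−0.00042 + √(0.00042² + 1.88e-06)]/2 = 5.07 × 10^-4 M
pOH = −log(5.07 × 10^-4) = 3.29; pH = 14.00 − 3.29 = 10.71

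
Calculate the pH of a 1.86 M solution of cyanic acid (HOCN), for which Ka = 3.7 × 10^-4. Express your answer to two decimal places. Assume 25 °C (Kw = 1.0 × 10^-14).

pH = 1.58

HOCN ⇌ OCN- + H+
From the ICE table, Ka = [H+]²/(1.86 − [H+]) = 3.7 × 10^-4.
Since Ka ≪ C₀, [H+] ≈ √(Ka·C₀) = 2.62 × 10^-2 M.
Check: 1.4% ionized — well under 5%, approximation valid.
pH = −log(2.62 × 10^-2) = 1.58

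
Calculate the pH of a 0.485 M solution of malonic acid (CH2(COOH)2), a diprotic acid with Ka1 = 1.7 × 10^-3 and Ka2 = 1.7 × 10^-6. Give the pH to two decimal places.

pH = 1.55

Since Ka1 ≫ Ka2, the first ionization dominates [H+].
Ka1 = x²/(0.485 − x) = 1.7 × 10^-3
Solving the quadratic: x = (−Ka1 + √(Ka1² + 4·Ka1·C₀))/2 = 2.79 × 10^-2 M
pH = −log(2.79 × 10^-2) = 1.55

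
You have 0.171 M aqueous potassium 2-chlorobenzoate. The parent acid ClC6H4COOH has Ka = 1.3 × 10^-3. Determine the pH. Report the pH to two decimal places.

pH = 8.06

ClC6H4COO- is the conjugate base of the weak acid ClC6H4COOH.
Kb = Kw/Ka = 1.0×10^-14 / 1.3 × 10^-3 = 7.69 × 10^-12
Kb = x²/(0.171 − x) = 7.69 × 10^-12
Neglecting x in the denominator: x = √(7.69 × 10^-12 × 0.171) = 1.15 × 10^-6 M
Check: 0.00067% ionized — well under 5%, approximation valid.
pOH = −log(1.15 × 10^-6) = 5.94; pH = 14.00 − 5.94 = 8.06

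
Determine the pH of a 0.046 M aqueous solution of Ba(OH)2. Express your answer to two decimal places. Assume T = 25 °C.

Ba(OH)2 is a strong base (each formula unit releases 2 OH-); [OH-] = 0.092 M.
pOH = -log(0.092) = 1.04
pH = 14.00 - 1.04 = 12.96

pH = 12.96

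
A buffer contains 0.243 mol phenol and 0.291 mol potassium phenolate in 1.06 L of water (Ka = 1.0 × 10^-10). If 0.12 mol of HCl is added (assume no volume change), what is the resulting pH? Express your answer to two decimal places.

pH = 9.67

Added H+ converts C6H5O- to C6H5OH: C6H5OH → 0.363 mol, C6H5O- → 0.171 mol.
pKa = −log(1.0 × 10^-10) = 10.000
Henderson–Hasselbalch with mole ratio 0.171/0.363: pH = 10.000 + (-0.327)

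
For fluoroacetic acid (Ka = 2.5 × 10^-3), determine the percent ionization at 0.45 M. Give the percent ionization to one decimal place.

7.2%

FCH2COOH ⇌ FCH2COO- + H+; let x = [H+] at equilibrium.
Ka = x²/(C₀ − x); solving the quadratic gives x = 3.23 × 10^-2 M.
Fraction ionized = 3.23 × 10^-2 / 0.45 = 0.0718 → 7.2%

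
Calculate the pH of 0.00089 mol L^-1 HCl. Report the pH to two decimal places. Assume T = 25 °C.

pH = 3.05

HCl is a strong acid and dissociates completely, so [H+] = 0.00089 M.
pH = -log(0.00089) = 3.05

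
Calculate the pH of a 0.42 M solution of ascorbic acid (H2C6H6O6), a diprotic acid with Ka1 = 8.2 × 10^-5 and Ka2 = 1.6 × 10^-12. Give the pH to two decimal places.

Ka1 ≫ Ka2, so treat the first dissociation as the only significant source of H+.
Ka1 = x²/(0.42 − x) = 8.2 × 10^-5
x ≈ √(8.2 × 10^-5 × 0.42) = 5.87 × 10^-3 M
pH = −log(5.87 × 10^-3) = 2.23

pH = 2.23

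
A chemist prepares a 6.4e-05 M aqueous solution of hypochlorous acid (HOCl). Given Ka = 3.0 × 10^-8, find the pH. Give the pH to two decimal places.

HOCl ⇌ OCl- + H+
Ka = x²/(6.4e-05 − x) = 3.0 × 10^-8
Neglecting x in the denominator: x = √(3.0 × 10^-8 × 6.4e-05) = 1.39 × 10^-6 M
pH = −log(1.39 × 10^-6) = 5.86

pH = 5.86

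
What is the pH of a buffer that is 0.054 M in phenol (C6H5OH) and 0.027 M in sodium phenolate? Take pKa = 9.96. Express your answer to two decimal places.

Henderson–Hasselbalch: pH = pKa + log([C6H5O-]/[C6H5OH]) = 9.96 + log(0.027/0.054)
pH = 9.96 + (-0.301) = 9.66

pH = 9.66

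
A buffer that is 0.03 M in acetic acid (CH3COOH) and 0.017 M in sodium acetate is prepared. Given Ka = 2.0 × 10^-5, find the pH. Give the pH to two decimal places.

pH = 4.45

pKa = −log(2.0 × 10^-5) = 4.699
pH = pKa + log([A⁻]/[HA]) = 4.699 + log(0.017/0.03)
pH = 4.699 + (-0.247) = 4.45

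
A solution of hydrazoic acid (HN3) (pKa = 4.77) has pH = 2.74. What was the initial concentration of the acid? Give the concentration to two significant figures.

[H+] = 10^(-2.74) = 1.82 × 10^-3 M = x
Ka = 10^(−4.77) = 1.70 × 10^-5
Ka = x²/(C₀ − x) ⇒ C₀ = x + x²/Ka
C₀ = 1.82 × 10^-3 + (1.82 × 10^-3)²/(1.70 × 10^-5) = 1.97 × 10^-1 M

C₀ = 2.0 × 10^-1 M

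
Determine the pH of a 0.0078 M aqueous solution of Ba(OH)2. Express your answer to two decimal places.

pH = 12.19

Ba(OH)2 is a strong base (each formula unit releases 2 OH-); [OH-] = 0.0156 M.
pOH = -log(0.0156) = 1.81
pH = 14.00 - 1.81 = 12.19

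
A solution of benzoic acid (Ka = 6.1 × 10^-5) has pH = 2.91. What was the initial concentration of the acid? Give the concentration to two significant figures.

C₀ = 2.6 × 10^-2 M

[H+] = 10^(-2.91) = 1.23 × 10^-3 M = x
Ka = x²/(C₀ − x) ⇒ C₀ = x + x²/Ka
C₀ = 1.23 × 10^-3 + (1.23 × 10^-3)²/(6.1 × 10^-5) = 2.60 × 10^-2 M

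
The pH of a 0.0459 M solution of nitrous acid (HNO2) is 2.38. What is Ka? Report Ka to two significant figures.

Ka = 4.2 × 10^-4

[H+] = 10^(-2.38) = 4.17 × 10^-3 M
At equilibrium [HA] = 0.0459 − 4.17 × 10^-3 = 4.17 × 10^-2 M
Ka = [H+][A-]/[HA] = (4.17 × 10^-3)² / 4.17 × 10^-2 = 4.2 × 10^-4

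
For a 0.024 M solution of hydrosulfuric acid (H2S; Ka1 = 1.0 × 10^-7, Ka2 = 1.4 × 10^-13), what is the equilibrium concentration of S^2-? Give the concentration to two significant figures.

1.4 × 10^-13 M

First ionization gives [H+] ≈ [HS-] = 4.90 × 10^-5 M.
Second step: Ka2 = [H+][S^2-]/[HS-] ≈ [S^2-] (since [H+] ≈ [HS-]).
So [S^2-] ≈ Ka2.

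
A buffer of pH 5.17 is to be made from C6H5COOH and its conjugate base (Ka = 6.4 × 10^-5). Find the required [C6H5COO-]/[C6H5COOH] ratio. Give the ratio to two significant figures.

pKa = -log(6.4 × 10^-5) = 4.194
pH = pKa + log(r) ⇒ log(r) = 5.17 − 4.194 = +0.976
r = [C6H5COO-]/[C6H5COOH] = 10^(+0.976) = 9.46

ratio = 9.5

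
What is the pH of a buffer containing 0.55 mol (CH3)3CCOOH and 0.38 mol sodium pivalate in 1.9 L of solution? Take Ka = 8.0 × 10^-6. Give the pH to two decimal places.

pH = 4.94

pKa = −log(8.0 × 10^-6) = 5.097
pH = pKa + log([A⁻]/[HA]) = 5.097 + log(0.38/0.55)
pH = 5.097 + (-0.161) = 4.94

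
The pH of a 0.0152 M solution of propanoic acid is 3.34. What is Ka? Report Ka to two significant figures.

Ka = 1.4 × 10^-5

[H+] = 10^(-3.34) = 4.57 × 10^-4 M
At equilibrium [HA] = 0.0152 − 4.57 × 10^-4 = 1.47 × 10^-2 M
Ka = [H+][A-]/[HA] = (4.57 × 10^-4)² / 1.47 × 10^-2 = 1.4 × 10^-5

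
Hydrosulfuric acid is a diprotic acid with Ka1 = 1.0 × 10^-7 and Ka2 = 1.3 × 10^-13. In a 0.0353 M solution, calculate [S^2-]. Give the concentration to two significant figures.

First ionization gives [H+] ≈ [HS-] = 5.94 × 10^-5 M.
Second step: Ka2 = [H+][S^2-]/[HS-] ≈ [S^2-] (since [H+] ≈ [HS-]).
So [S^2-] ≈ Ka2.

1.3 × 10^-13 M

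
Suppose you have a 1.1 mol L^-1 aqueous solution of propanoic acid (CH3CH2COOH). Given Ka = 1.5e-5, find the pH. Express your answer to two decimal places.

pH = 2.39

CH3CH2COOH ⇌ CH3CH2COO- + H+
Ka = [H+]²/(1.1 − [H+]) = 1.5 × 10^-5
Since Ka ≪ C₀, [H+] ≈ √(Ka·C₀) = 4.06 × 10^-3 M.
pH = −log[H+] = −log(4.06 × 10^-3) = 2.39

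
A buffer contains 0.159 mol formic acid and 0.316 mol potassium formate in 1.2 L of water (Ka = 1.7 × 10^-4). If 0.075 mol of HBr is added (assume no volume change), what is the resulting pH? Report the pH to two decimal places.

After neutralization: n(HCOOH) = 0.234 mol, n(HCOO-) = 0.241 mol.
pKa = −log(1.7 × 10^-4) = 3.770
pH = pKa + log(n_HCOO-/n_HCOOH) = 3.770 + log(0.241/0.234) = 3.770 + (+0.013)

pH = 3.78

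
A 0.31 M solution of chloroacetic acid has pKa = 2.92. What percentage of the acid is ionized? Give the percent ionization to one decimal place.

ClCH2COOH ⇌ ClCH2COO- + H+; let x = [H+] at equilibrium.
Ka = 10^(−2.92) = 1.20 × 10^-3
Ka = x²/(C₀ − x); solving the quadratic gives x = 1.87 × 10^-2 M.
% ionization = x/C₀ × 100% = 1.87 × 10^-2/0.31 × 100% = 6.0%

6.0%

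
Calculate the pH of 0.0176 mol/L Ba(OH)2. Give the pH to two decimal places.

pH = 12.55

Ba(OH)2 is a strong base (each formula unit releases 2 OH-); [OH-] = 0.0352 M.
pOH = -log(0.0352) = 1.45
pH = 14.00 - 1.45 = 12.55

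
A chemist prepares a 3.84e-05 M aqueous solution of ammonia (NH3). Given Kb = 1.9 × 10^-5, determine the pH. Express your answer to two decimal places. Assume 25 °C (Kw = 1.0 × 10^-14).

pH = 9.28

NH3 + H2O ⇌ NH4+ + OH-
From the ICE table, Kb = x²/(3.84e-05 − x) = 1.9 × 10^-5.
The 5% rule fails; solving x² + Kb·x − Kb·C₀ = 0 exactly:
x = [−1.9e-05 + √(1.9e-05² + 2.92e-09)]/2 = 1.91 × 10^-5 M
pOH = −log(1.91 × 10^-5) = 4.72; pH = 14.00 − 4.72 = 9.28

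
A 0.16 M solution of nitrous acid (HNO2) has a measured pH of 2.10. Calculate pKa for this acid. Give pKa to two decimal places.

[H+] = 10^(-2.10) = 7.94 × 10^-3 M
At equilibrium [HA] = 0.16 − 7.94 × 10^-3 = 1.52 × 10^-1 M
Ka = [H+][A-]/[HA] = (7.94 × 10^-3)² / 1.52 × 10^-1 = 4.15 × 10^-4
pKa = -log(4.15 × 10^-4) = 3.38

pKa = 3.38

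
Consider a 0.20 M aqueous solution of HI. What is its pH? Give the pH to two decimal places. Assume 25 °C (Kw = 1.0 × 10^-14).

HI is a strong acid and dissociates completely, so [H+] = 0.20 M.
pH = -log(0.2) = 0.70

pH = 0.70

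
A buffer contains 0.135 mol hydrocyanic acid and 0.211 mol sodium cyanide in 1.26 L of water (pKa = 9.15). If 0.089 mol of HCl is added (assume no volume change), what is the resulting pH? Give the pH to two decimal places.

After neutralization: n(HCN) = 0.224 mol, n(CN-) = 0.122 mol.
Henderson–Hasselbalch with mole ratio 0.122/0.224: pH = 9.15 + (-0.264)

pH = 8.89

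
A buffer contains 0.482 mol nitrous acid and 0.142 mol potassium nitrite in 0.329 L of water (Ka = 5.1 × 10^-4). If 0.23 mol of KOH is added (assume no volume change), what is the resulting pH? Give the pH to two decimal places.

pH = 3.46

OH- converts HNO2 to NO2-: HNO2 → 0.252 mol, NO2- → 0.372 mol.
pKa = −log(5.1 × 10^-4) = 3.292
Henderson–Hasselbalch with mole ratio 0.372/0.252: pH = 3.292 + (+0.169)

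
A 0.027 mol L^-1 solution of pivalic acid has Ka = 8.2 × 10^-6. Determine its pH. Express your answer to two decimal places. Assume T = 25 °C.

(CH3)3CCOOH ⇌ (CH3)3CCOO- + H+
Let x = [H+] at equilibrium. Ka = x²/(0.027 − x).
Since Ka ≪ C₀, x ≈ √(Ka·C₀) = 4.71 × 10^-4 M.
Check: 1.7% ionized — well under 5%, approximation valid.
pH = −log(4.71 × 10^-4) = 3.33

pH = 3.33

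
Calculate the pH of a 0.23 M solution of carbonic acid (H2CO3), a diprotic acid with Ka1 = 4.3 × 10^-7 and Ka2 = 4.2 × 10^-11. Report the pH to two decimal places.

pH = 3.50

Since Ka1 ≫ Ka2, the first ionization dominates [H+].
Ka1 = x²/(0.23 − x) = 4.3 × 10^-7
x ≈ √(4.3 × 10^-7 × 0.23) = 3.14 × 10^-4 M
pH = −log(3.14 × 10^-4) = 3.50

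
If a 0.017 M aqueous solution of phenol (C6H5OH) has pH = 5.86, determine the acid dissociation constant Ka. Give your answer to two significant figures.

[H+] = 10^(-5.86) = 1.38 × 10^-6 M
At equilibrium [HA] = 0.017 − 1.38 × 10^-6 = 1.70 × 10^-2 M
Ka = [H+][A-]/[HA] = (1.38 × 10^-6)² / 1.70 × 10^-2 = 1.1 × 10^-10

Ka = 1.1 × 10^-10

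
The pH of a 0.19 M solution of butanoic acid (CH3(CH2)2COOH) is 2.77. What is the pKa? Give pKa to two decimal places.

pKa = 4.81

[H+] = 10^(-2.77) = 1.70 × 10^-3 M
At equilibrium [HA] = 0.19 − 1.70 × 10^-3 = 1.88 × 10^-1 M
Ka = [H+][A-]/[HA] = (1.70 × 10^-3)² / 1.88 × 10^-1 = 1.54 × 10^-5
pKa = -log(1.54 × 10^-5) = 4.81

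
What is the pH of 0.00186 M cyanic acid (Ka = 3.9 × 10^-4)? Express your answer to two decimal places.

HOCN ⇌ OCN- + H+
From the ICE table, Ka = x²/(0.00186 − x) = 3.9 × 10^-4.
x is not negligible relative to C₀; solve x² + 0.00039·x − 7.25e-07 = 0.
x = [−0.00039 + √(0.00039² + 2.9e-06)]/2 = 6.79 × 10^-4 M
pH = −log[H+] = −log(6.79 × 10^-4) = 3.17

pH = 3.17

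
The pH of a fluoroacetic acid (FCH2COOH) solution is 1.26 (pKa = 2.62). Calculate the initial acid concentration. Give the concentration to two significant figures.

C₀ = 1.3 M

[H+] = 10^(-1.26) = 5.50 × 10^-2 M = x
Ka = 10^(−2.62) = 2.40 × 10^-3
Ka = x²/(C₀ − x) ⇒ C₀ = x + x²/Ka
C₀ = 5.50 × 10^-2 + (5.50 × 10^-2)²/(2.40 × 10^-3) = 1.32 M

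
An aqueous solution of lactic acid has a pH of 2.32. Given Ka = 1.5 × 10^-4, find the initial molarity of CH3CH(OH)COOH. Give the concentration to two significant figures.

C₀ = 1.6 × 10^-1 M

[H+] = 10^(-2.32) = 4.79 × 10^-3 M = x
Ka = x²/(C₀ − x) ⇒ C₀ = x + x²/Ka
C₀ = 4.79 × 10^-3 + (4.79 × 10^-3)²/(1.5 × 10^-4) = 1.58 × 10^-1 M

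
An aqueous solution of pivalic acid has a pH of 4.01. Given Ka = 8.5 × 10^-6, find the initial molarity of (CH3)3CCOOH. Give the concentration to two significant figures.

[H+] = 10^(-4.01) = 9.77 × 10^-5 M = x
Ka = x²/(C₀ − x) ⇒ C₀ = x + x²/Ka
C₀ = 9.77 × 10^-5 + (9.77 × 10^-5)²/(8.5 × 10^-6) = 1.22 × 10^-3 M

C₀ = 1.2 × 10^-3 M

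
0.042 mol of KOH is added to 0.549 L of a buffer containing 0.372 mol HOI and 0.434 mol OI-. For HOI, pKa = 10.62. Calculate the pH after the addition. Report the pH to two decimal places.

pH = 10.78

OH- converts HOI to OI-: HOI → 0.33 mol, OI- → 0.476 mol.
pH = pKa + log(n_OI-/n_HOI) = 10.62 + log(0.476/0.33) = 10.62 + (+0.159)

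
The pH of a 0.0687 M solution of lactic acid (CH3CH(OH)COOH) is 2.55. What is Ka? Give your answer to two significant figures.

[H+] = 10^(-2.55) = 2.82 × 10^-3 M
At equilibrium [HA] = 0.0687 − 2.82 × 10^-3 = 6.59 × 10^-2 M
Ka = [H+][A-]/[HA] = (2.82 × 10^-3)² / 6.59 × 10^-2 = 1.2 × 10^-4

Ka = 1.2 × 10^-4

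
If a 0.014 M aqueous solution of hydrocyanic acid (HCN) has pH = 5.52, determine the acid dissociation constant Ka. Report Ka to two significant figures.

[H+] = 10^(-5.52) = 3.02 × 10^-6 M
At equilibrium [HA] = 0.014 − 3.02 × 10^-6 = 1.40 × 10^-2 M
Ka = [H+][A-]/[HA] = (3.02 × 10^-6)² / 1.40 × 10^-2 = 6.5 × 10^-10

Ka = 6.5 × 10^-10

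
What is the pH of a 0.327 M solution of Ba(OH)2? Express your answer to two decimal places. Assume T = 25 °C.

Ba(OH)2 is a strong base (each formula unit releases 2 OH-); [OH-] = 0.654 M.
pOH = -log(0.654) = 0.18
pH = 14.00 - 0.18 = 13.82

pH = 13.82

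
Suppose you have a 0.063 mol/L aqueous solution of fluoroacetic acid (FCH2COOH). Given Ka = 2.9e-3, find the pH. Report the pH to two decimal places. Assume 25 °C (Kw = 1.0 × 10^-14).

FCH2COOH ⇌ FCH2COO- + H+
From the ICE table, Ka = x²/(0.063 − x) = 2.9 × 10^-3.
x is not negligible relative to C₀; solve x² + 0.0029·x − 0.000183 = 0.
x = (−Ka + √(Ka² + 4·Ka·C₀))/2 = 1.21 × 10^-2 M
pH = −log(1.21 × 10^-2) = 1.92

pH = 1.92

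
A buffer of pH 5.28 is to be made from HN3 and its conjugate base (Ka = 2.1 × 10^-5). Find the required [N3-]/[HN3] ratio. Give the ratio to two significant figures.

ratio = 4.0

pKa = -log(2.1 × 10^-5) = 4.678
pH = pKa + log(r) ⇒ log(r) = 5.28 − 4.678 = +0.602
r = [N3-]/[HN3] = 10^(+0.602) = 4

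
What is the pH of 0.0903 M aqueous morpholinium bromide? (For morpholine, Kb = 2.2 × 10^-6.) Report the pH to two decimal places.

pH = 4.69

C4H8ONH2+ is the conjugate acid of the weak base C4H8ONH.
Ka = Kw/Kb = 1.0×10^-14 / 2.2 × 10^-6 = 4.55 × 10^-9
Ka = [H+]²/(0.0903 − [H+]) = 4.55 × 10^-9
Neglecting [H+] in the denominator: [H+] = √(4.55 × 10^-9 × 0.0903) = 2.03 × 10^-5 M
([H+]/C₀ = 0.022% < 5%, so the approximation holds.)
pH = −log(2.03 × 10^-5) = 4.69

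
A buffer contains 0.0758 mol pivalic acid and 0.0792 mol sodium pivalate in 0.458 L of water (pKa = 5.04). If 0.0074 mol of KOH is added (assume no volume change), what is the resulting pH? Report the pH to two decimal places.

After neutralization: n((CH3)3CCOOH) = 0.0684 mol, n((CH3)3CCOO-) = 0.0866 mol.
pH = pKa + log([A⁻]/[HA]) = 5.04 + log(0.0866/0.0684) = 5.04 +0.102

pH = 5.14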